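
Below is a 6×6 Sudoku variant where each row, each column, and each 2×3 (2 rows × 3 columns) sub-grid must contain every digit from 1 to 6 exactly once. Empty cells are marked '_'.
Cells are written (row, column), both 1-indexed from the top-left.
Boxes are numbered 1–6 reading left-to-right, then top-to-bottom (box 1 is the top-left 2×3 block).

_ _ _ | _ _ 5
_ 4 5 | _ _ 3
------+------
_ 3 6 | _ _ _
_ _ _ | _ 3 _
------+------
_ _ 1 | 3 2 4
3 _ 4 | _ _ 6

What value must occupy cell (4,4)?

Cell (4,4) itself could take any of {1, 2, 4, 5, 6} by direct elimination.
Consider where 6 can go in box 4.
(3,4) is out (row 3 already has a 6).
(3,5) is out (row 3 already has a 6).
(3,6) is out (row 3 already has a 6).
(4,6) is out (column 6 already has a 6).
So the only cell in box 4 that can hold 6 is (4,4).
Therefore (4,4) = 6.

6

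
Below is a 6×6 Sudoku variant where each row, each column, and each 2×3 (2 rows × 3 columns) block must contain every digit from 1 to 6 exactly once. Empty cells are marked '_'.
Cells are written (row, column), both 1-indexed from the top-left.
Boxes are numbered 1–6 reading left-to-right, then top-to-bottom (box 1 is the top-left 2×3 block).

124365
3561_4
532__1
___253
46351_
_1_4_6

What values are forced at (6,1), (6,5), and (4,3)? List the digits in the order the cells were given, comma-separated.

2,3,1

For (6,1):
  Row 6 already contains {1, 4, 6}.
  Column 1 already contains {1, 3, 4, 5}.
  Its 2×3 block (box 5) already contains {1, 3, 4, 6}.
  The only value from 1–6 not eliminated is 2, so (6,1) = 2.
For (6,5):
  Consider where 3 can go in row 6.
  (6,1) is out (column 1 already has a 3).
  (6,3) is out (column 3 already has a 3).
  So the only cell in row 6 that can hold 3 is (6,5).
  So (6,5) = 3.
For (4,3):
  Row 4 already contains {2, 3, 5}.
  Column 3 already contains {2, 3, 4, 6}.
  Its 2×3 block (box 3) already contains {2, 3, 5}.
  The only value from 1–6 not eliminated is 1, so (4,3) = 1.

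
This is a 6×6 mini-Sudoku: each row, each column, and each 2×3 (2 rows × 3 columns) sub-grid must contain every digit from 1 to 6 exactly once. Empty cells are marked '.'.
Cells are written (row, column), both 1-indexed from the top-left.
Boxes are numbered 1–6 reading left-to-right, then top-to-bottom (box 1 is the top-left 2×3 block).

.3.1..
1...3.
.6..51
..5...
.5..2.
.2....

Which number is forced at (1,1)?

5

Cell (1,1) itself could take any of {2, 4, 5, 6} by direct elimination.
Consider where 5 can go in box 1.
(1,3) is out (column 3 already has a 5).
(2,2) is out (column 2 already has a 5).
(2,3) is out (column 3 already has a 5).
So the only cell in box 1 that can hold 5 is (1,1).
Therefore (1,1) = 5.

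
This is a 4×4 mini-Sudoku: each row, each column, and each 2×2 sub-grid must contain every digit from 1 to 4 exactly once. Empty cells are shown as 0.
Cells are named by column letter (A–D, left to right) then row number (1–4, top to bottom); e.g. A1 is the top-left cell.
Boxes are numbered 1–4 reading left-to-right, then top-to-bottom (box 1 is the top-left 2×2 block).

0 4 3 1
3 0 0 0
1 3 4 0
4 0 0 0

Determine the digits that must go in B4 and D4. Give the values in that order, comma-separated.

2,3

For B4:
  Row 4 already contains {4}.
  Column B already contains {3, 4}.
  Its 2×2 block (box 3) already contains {1, 3, 4}.
  The only value from 1–4 not eliminated is 2, so B4 = 2.
For D4:
  Consider where 3 can go in box 4.
  D3 is out (row 3 already has a 3).
  C4 is out (column C already has a 3).
  So the only cell in box 4 that can hold 3 is D4.
  So D4 = 3.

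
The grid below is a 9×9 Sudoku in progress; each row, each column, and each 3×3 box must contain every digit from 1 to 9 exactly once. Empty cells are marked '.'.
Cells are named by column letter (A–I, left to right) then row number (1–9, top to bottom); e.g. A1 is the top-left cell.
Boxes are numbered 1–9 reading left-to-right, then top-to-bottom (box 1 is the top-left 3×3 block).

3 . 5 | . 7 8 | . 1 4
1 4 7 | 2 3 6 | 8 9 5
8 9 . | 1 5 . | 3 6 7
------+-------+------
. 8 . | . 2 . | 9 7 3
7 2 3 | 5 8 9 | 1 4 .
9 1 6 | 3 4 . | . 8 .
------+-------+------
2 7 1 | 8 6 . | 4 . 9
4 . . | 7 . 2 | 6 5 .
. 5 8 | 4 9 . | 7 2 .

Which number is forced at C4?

4

Row 4 already contains {2, 3, 7, 8, 9}.
Column C already contains {1, 3, 5, 6, 7, 8}.
Its 3×3 block (box 4) already contains {1, 2, 3, 6, 7, 8, 9}.
The only value from 1–9 not eliminated is 4, so C4 = 4.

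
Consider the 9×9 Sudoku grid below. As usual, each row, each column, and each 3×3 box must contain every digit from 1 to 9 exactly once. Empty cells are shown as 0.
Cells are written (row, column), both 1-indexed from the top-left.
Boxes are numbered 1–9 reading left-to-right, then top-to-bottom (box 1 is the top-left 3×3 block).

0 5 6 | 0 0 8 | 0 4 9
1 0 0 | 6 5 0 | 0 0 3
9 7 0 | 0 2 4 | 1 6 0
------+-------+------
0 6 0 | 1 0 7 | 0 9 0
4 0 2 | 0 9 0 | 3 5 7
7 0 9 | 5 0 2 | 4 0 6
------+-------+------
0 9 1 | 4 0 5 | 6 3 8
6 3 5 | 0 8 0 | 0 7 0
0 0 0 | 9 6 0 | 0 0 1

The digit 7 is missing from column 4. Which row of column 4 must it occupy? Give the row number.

1

Consider where 7 can go in column 4.
(3,4) is out (row 3 already has a 7).
(5,4) is out (row 5 already has a 7).
(8,4) is out (row 8 already has a 7).
So the only cell in column 4 that can hold 7 is (1,4).
That is row 1.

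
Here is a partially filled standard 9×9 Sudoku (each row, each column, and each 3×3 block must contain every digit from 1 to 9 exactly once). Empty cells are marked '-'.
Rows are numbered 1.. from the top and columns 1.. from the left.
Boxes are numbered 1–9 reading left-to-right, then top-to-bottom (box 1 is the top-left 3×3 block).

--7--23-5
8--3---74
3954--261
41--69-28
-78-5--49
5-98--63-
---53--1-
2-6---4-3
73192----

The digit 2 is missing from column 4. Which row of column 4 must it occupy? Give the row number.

Consider where 2 can go in column 4.
row 1, column 4 is out (row 1 already has a 2).
row 4, column 4 is out (row 4 already has a 2).
row 8, column 4 is out (row 8 already has a 2).
So the only cell in column 4 that can hold 2 is row 5, column 4.
That is row 5.

5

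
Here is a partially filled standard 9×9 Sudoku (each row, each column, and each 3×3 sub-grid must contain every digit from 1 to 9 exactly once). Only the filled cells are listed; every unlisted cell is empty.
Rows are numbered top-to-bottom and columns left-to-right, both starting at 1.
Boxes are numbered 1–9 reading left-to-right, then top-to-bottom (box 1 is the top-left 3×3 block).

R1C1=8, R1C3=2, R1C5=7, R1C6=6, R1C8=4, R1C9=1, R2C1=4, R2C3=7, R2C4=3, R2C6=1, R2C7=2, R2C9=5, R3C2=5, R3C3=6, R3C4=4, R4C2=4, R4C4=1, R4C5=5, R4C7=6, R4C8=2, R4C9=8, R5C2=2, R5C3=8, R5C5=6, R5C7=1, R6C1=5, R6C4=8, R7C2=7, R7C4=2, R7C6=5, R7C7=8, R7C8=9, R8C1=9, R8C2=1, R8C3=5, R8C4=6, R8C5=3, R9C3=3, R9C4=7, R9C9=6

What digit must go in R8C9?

Cell R8C9 itself could take any of {2, 4, 7} by direct elimination.
Consider where 2 can go in row 8.
R8C6 is out (box 8 already has a 2).
R8C7 is out (column 7 already has a 2).
R8C8 is out (column 8 already has a 2).
So the only cell in row 8 that can hold 2 is R8C9.
Therefore R8C9 = 2.

2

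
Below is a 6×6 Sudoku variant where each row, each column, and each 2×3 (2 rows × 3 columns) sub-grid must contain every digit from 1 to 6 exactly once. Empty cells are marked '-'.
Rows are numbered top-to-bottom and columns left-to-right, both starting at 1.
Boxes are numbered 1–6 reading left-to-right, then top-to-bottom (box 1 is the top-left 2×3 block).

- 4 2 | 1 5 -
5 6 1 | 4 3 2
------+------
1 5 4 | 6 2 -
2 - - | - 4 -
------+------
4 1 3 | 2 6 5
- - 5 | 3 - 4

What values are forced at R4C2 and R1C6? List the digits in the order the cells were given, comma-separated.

For R4C2:
  Row 4 already contains {2, 4}.
  Column 2 already contains {1, 4, 5, 6}.
  Its 2×3 block (box 3) already contains {1, 2, 4, 5}.
  The only value from 1–6 not eliminated is 3, so R4C2 = 3.
For R1C6:
  Row 1 already contains {1, 2, 4, 5}.
  Column 6 already contains {2, 4, 5}.
  Its 2×3 block (box 2) already contains {1, 2, 3, 4, 5}.
  The only value from 1–6 not eliminated is 6, so R1C6 = 6.

3,6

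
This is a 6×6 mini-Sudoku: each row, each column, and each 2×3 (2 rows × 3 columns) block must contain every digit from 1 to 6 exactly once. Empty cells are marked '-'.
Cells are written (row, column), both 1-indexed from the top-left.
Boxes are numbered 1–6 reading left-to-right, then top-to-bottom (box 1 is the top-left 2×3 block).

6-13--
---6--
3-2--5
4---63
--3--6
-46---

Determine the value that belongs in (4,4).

Cell (4,4) itself could take any of {1, 2} by direct elimination.
Consider where 2 can go in row 4.
(4,2) is out (box 3 already has a 2).
(4,3) is out (column 3 already has a 2).
So the only cell in row 4 that can hold 2 is (4,4).
Therefore (4,4) = 2.

2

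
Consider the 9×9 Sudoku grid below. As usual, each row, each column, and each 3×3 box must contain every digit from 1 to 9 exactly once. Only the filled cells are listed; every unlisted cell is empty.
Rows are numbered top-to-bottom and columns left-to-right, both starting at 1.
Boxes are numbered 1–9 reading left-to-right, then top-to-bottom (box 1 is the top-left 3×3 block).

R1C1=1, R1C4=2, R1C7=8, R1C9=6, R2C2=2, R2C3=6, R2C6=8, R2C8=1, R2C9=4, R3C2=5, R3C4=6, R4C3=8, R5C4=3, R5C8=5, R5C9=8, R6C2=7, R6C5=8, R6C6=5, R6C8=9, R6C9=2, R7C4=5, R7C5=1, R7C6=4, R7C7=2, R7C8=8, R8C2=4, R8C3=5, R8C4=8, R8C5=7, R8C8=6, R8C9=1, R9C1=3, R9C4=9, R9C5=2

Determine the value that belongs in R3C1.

8

Cell R3C1 itself could take any of {4, 7, 8, 9} by direct elimination.
Consider where 8 can go in box 1.
R1C2 is out (row 1 already has a 8).
R1C3 is out (row 1 already has a 8).
R2C1 is out (row 2 already has a 8).
R3C3 is out (column 3 already has a 8).
So the only cell in box 1 that can hold 8 is R3C1.
Therefore R3C1 = 8.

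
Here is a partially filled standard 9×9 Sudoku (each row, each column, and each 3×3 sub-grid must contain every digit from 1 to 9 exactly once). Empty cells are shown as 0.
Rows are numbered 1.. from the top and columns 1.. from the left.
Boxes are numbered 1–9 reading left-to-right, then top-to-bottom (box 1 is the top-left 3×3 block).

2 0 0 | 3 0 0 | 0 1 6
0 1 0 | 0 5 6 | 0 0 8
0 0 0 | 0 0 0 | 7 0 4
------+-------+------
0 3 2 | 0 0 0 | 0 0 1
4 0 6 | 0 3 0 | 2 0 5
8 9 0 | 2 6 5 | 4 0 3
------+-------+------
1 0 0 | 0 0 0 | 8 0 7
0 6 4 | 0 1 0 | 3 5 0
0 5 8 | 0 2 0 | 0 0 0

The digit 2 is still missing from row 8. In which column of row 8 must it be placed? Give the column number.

Consider where 2 can go in row 8.
row 8, column 1 is out (column 1 already has a 2).
row 8, column 4 is out (column 4 already has a 2).
row 8, column 6 is out (box 8 already has a 2).
So the only cell in row 8 that can hold 2 is row 8, column 9.
That is column 9.

9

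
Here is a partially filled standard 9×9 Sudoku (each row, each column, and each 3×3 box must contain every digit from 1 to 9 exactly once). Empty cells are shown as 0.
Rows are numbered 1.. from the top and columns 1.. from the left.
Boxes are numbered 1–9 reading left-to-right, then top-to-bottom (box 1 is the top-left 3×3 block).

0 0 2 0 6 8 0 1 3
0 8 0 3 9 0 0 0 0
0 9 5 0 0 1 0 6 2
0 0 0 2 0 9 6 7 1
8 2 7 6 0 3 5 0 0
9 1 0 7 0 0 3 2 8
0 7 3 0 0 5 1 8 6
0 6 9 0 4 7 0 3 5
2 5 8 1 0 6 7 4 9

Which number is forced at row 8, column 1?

1

Row 8 already contains {3, 4, 5, 6, 7, 9}.
Column 1 already contains {2, 8, 9}.
Its 3×3 block (box 7) already contains {2, 3, 5, 6, 7, 8, 9}.
The only value from 1–9 not eliminated is 1, so row 8, column 1 = 1.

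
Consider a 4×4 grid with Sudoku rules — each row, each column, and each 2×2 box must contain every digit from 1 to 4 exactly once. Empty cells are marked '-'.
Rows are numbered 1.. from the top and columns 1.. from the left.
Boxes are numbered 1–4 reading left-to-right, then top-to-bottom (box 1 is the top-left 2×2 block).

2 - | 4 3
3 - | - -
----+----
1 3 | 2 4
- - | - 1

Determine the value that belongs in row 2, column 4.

2

Row 2 already contains {3}.
Column 4 already contains {1, 3, 4}.
Its 2×2 block (box 2) already contains {3, 4}.
The only value from 1–4 not eliminated is 2, so row 2, column 4 = 2.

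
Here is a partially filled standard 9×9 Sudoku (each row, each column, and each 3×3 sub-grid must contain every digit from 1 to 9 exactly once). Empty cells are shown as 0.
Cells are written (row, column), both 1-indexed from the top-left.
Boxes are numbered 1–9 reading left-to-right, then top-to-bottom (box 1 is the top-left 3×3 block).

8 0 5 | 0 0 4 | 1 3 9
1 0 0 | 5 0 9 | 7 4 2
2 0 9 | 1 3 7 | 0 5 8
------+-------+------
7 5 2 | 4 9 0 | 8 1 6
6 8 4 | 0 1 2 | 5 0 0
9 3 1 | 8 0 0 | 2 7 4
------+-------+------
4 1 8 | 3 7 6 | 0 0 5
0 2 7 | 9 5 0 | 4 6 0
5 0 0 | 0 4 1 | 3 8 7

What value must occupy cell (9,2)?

Cell (9,2) itself could take any of {6, 9} by direct elimination.
Consider where 9 can go in row 9.
(9,3) is out (column 3 already has a 9).
(9,4) is out (column 4 already has a 9).
So the only cell in row 9 that can hold 9 is (9,2).
Therefore (9,2) = 9.

9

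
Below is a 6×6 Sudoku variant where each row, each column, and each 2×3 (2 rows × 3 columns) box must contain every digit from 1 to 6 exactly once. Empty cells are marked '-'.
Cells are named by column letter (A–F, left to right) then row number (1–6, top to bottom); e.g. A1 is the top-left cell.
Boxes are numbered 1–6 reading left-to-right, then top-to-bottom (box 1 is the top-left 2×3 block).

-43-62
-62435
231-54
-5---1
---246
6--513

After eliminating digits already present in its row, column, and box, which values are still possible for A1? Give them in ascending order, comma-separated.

1,5

Row 1 already contains {2, 3, 4, 6}.
Column A already contains {2, 6}.
Its 2×3 block (box 1) already contains {2, 3, 4, 6}.
Removing those from 1–6 leaves {1, 5} as the candidates for A1.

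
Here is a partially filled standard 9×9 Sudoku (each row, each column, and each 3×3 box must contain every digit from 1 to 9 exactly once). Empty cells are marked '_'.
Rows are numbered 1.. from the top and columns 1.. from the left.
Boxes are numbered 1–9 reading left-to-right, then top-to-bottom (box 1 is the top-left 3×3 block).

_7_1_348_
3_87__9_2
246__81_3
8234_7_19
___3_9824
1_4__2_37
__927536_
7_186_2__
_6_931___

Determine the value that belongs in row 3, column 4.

5

Row 3 already contains {1, 2, 3, 4, 6, 8}.
Column 4 already contains {1, 2, 3, 4, 7, 8, 9}.
Its 3×3 block (box 2) already contains {1, 3, 7, 8}.
The only value from 1–9 not eliminated is 5, so row 3, column 4 = 5.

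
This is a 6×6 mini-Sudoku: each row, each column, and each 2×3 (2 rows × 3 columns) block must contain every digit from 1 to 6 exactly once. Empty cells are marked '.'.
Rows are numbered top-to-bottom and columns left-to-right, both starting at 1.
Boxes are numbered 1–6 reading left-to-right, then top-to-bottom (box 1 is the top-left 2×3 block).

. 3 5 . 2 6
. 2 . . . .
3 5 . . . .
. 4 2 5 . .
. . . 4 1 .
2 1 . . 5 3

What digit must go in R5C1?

5

Cell R5C1 itself could take any of {5, 6} by direct elimination.
Consider where 5 can go in row 5.
R5C2 is out (column 2 already has a 5).
R5C3 is out (column 3 already has a 5).
R5C6 is out (box 6 already has a 5).
So the only cell in row 5 that can hold 5 is R5C1.
Therefore R5C1 = 5.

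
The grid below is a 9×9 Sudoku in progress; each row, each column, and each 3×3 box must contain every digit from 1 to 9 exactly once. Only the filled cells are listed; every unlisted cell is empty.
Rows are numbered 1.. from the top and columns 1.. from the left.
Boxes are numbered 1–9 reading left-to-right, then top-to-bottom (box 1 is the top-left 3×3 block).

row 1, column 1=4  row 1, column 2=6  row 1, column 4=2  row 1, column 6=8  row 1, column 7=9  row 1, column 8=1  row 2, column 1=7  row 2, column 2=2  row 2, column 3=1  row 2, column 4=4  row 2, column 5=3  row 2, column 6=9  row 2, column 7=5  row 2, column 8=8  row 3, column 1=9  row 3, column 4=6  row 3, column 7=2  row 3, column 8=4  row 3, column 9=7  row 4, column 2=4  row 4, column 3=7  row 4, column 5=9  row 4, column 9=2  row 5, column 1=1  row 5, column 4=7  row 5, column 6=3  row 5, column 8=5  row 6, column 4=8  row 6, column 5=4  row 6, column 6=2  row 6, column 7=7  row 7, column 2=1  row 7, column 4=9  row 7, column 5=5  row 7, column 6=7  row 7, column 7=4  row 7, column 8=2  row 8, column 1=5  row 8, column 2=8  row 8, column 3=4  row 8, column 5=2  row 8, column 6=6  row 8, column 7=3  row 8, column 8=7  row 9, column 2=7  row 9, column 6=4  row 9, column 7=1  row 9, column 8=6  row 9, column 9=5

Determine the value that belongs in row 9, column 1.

2

Cell row 9, column 1 itself could take any of {2, 3} by direct elimination.
Consider where 2 can go in column 1.
row 4, column 1 is out (row 4 already has a 2).
row 6, column 1 is out (row 6 already has a 2).
row 7, column 1 is out (row 7 already has a 2).
So the only cell in column 1 that can hold 2 is row 9, column 1.
Therefore row 9, column 1 = 2.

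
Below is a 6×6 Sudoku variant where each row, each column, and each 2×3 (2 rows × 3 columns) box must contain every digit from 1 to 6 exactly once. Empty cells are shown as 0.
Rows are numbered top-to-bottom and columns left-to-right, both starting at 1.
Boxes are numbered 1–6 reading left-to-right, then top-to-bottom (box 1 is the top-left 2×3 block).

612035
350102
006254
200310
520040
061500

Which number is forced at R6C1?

Row 6 already contains {1, 5, 6}.
Column 1 already contains {2, 3, 5, 6}.
Its 2×3 block (box 5) already contains {1, 2, 5, 6}.
The only value from 1–6 not eliminated is 4, so R6C1 = 4.

4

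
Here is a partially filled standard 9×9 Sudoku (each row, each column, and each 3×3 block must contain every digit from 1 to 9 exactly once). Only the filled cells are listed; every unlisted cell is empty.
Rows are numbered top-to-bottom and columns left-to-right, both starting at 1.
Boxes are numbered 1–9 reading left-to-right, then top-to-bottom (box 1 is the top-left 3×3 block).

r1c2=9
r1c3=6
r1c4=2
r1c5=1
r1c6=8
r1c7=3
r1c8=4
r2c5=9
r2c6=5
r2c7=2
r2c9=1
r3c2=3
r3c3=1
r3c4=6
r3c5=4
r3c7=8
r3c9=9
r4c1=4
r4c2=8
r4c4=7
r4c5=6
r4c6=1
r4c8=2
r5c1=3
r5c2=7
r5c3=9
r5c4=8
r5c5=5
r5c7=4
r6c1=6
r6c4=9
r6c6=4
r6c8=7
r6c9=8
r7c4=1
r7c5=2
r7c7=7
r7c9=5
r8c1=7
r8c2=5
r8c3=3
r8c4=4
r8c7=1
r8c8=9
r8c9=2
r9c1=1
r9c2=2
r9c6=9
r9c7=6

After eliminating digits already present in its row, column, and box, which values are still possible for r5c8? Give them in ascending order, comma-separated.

1,6

Row 5 already contains {3, 4, 5, 7, 8, 9}.
Column 8 already contains {2, 4, 7, 9}.
Its 3×3 block (box 6) already contains {2, 4, 7, 8}.
Removing those from 1–9 leaves {1, 6} as the candidates for r5c8.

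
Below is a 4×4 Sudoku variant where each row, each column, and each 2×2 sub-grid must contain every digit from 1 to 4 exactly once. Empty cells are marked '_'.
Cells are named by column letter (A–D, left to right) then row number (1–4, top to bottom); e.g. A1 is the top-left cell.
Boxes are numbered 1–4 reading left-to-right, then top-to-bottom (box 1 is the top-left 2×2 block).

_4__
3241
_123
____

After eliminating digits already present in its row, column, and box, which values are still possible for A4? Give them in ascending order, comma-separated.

2,4

Row 4 already contains {}.
Column A already contains {3}.
Its 2×2 block (box 3) already contains {1}.
Removing those from 1–4 leaves {2, 4} as the candidates for A4.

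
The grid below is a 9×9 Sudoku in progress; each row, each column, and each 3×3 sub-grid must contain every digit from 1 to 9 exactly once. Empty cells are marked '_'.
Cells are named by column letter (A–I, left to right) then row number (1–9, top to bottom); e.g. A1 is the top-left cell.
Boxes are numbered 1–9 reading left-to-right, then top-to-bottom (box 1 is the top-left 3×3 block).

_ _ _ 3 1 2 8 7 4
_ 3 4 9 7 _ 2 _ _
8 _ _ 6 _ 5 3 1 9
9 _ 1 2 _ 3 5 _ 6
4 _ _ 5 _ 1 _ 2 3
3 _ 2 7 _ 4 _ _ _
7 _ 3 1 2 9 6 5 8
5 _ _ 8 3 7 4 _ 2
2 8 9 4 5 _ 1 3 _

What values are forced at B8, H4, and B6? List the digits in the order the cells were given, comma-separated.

For B8:
  Consider where 1 can go in row 8.
  C8 is out (column C already has a 1).
  H8 is out (column H already has a 1).
  So the only cell in row 8 that can hold 1 is B8.
  So B8 = 1.
For H4:
  Consider where 4 can go in box 6.
  G5 is out (row 5 already has a 4).
  G6 is out (row 6 already has a 4).
  H6 is out (row 6 already has a 4).
  I6 is out (row 6 already has a 4).
  So the only cell in box 6 that can hold 4 is H4.
  So H4 = 4.
For B6:
  Consider where 5 can go in row 6.
  E6 is out (column E already has a 5).
  G6 is out (column G already has a 5).
  H6 is out (column H already has a 5).
  I6 is out (box 6 already has a 5).
  So the only cell in row 6 that can hold 5 is B6.
  So B6 = 5.

1,4,5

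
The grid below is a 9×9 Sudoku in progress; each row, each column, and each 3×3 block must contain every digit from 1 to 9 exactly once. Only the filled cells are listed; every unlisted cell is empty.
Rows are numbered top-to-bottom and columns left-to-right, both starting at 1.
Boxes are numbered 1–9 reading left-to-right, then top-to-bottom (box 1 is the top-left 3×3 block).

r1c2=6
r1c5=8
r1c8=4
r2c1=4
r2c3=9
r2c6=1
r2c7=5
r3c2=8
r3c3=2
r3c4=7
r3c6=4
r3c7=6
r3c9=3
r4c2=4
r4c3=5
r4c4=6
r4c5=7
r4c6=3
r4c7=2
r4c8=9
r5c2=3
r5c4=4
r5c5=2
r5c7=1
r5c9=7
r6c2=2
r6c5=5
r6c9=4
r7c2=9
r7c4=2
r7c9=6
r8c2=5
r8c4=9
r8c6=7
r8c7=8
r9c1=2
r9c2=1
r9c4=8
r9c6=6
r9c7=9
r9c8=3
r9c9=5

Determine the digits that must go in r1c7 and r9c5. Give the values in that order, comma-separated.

7,4

For r1c7:
  Row 1 already contains {4, 6, 8}.
  Column 7 already contains {1, 2, 5, 6, 8, 9}.
  Its 3×3 block (box 3) already contains {3, 4, 5, 6}.
  The only value from 1–9 not eliminated is 7, so r1c7 = 7.
For r9c5:
  Row 9 already contains {1, 2, 3, 5, 6, 8, 9}.
  Column 5 already contains {2, 5, 7, 8}.
  Its 3×3 block (box 8) already contains {2, 6, 7, 8, 9}.
  The only value from 1–9 not eliminated is 4, so r9c5 = 4.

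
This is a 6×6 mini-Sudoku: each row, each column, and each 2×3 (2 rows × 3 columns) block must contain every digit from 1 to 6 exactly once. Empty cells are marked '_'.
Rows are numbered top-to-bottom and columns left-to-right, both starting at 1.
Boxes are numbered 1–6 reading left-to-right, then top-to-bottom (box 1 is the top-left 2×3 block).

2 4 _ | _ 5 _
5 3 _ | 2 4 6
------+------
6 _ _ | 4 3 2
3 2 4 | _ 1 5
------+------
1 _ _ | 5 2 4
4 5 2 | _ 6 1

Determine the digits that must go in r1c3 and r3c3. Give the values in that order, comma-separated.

For r1c3:
  Consider where 6 can go in row 1.
  r1c4 is out (box 2 already has a 6).
  r1c6 is out (column 6 already has a 6).
  So the only cell in row 1 that can hold 6 is r1c3.
  So r1c3 = 6.
For r3c3:
  Consider where 5 can go in column 3.
  r1c3 is out (row 1 already has a 5).
  r2c3 is out (row 2 already has a 5).
  r5c3 is out (row 5 already has a 5).
  So the only cell in column 3 that can hold 5 is r3c3.
  So r3c3 = 5.

6,5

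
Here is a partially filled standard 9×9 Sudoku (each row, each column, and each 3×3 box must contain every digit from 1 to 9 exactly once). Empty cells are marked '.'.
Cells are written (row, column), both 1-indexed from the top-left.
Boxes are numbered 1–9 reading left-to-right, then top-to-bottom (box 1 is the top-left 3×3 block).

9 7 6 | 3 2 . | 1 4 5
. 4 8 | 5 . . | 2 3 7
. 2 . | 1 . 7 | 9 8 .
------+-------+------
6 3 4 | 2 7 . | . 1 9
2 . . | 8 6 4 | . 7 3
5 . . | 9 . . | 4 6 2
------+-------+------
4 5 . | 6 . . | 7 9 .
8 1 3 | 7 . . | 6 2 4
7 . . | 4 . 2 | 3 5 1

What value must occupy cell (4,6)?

5

Row 4 already contains {1, 2, 3, 4, 6, 7, 9}.
Column 6 already contains {2, 4, 7}.
Its 3×3 block (box 5) already contains {2, 4, 6, 7, 8, 9}.
The only value from 1–9 not eliminated is 5, so (4,6) = 5.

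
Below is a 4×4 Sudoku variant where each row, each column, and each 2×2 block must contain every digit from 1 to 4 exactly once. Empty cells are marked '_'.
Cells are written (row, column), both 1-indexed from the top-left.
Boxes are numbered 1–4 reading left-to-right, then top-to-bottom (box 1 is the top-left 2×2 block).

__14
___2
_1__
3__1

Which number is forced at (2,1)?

Cell (2,1) itself could take any of {1, 4} by direct elimination.
Consider where 1 can go in column 1.
(1,1) is out (row 1 already has a 1).
(3,1) is out (row 3 already has a 1).
So the only cell in column 1 that can hold 1 is (2,1).
Therefore (2,1) = 1.

1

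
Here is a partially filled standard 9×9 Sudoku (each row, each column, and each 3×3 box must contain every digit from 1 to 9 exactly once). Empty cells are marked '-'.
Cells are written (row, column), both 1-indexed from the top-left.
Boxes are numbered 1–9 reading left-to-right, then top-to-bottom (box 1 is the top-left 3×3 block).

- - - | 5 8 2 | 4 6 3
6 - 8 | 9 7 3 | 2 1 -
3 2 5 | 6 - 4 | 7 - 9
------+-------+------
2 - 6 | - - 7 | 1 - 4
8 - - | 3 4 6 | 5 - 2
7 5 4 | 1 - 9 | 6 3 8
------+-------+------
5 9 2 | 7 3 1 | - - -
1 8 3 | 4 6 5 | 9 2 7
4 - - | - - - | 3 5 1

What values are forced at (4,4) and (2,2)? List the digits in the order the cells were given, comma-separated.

8,4

For (4,4):
  Row 4 already contains {1, 2, 4, 6, 7}.
  Column 4 already contains {1, 3, 4, 5, 6, 7, 9}.
  Its 3×3 block (box 5) already contains {1, 3, 4, 6, 7, 9}.
  The only value from 1–9 not eliminated is 8, so (4,4) = 8.
For (2,2):
  Row 2 already contains {1, 2, 3, 6, 7, 8, 9}.
  Column 2 already contains {2, 5, 8, 9}.
  Its 3×3 block (box 1) already contains {2, 3, 5, 6, 8}.
  The only value from 1–9 not eliminated is 4, so (2,2) = 4.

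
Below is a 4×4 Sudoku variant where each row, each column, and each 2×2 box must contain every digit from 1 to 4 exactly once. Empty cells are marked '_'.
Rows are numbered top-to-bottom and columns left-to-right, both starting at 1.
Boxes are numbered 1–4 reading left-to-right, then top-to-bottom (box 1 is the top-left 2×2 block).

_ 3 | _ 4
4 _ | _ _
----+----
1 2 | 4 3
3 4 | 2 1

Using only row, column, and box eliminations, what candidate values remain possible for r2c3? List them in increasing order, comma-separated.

1,3

Row 2 already contains {4}.
Column 3 already contains {2, 4}.
Its 2×2 block (box 2) already contains {4}.
Removing those from 1–4 leaves {1, 3} as the candidates for r2c3.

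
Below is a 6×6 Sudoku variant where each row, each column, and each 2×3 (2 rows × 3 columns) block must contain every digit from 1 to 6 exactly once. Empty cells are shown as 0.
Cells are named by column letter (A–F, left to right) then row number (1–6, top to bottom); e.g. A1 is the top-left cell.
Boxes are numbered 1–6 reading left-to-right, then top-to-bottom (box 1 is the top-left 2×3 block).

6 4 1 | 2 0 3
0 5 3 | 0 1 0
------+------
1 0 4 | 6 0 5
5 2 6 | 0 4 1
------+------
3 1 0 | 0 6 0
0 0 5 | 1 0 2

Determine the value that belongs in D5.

5

Cell D5 itself could take any of {4, 5} by direct elimination.
Consider where 5 can go in column D.
D2 is out (row 2 already has a 5).
D4 is out (row 4 already has a 5).
So the only cell in column D that can hold 5 is D5.
Therefore D5 = 5.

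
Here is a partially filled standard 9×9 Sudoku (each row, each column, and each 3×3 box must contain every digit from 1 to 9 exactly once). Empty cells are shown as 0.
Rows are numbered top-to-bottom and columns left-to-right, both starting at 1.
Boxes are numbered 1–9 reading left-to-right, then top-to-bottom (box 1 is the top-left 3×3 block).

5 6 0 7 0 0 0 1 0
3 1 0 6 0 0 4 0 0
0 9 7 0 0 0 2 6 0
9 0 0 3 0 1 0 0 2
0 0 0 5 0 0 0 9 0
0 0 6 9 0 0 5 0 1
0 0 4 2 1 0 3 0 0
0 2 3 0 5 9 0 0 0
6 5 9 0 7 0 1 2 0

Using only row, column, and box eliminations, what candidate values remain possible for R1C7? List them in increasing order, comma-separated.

8,9

Row 1 already contains {1, 5, 6, 7}.
Column 7 already contains {1, 2, 3, 4, 5}.
Its 3×3 block (box 3) already contains {1, 2, 4, 6}.
Removing those from 1–9 leaves {8, 9} as the candidates for R1C7.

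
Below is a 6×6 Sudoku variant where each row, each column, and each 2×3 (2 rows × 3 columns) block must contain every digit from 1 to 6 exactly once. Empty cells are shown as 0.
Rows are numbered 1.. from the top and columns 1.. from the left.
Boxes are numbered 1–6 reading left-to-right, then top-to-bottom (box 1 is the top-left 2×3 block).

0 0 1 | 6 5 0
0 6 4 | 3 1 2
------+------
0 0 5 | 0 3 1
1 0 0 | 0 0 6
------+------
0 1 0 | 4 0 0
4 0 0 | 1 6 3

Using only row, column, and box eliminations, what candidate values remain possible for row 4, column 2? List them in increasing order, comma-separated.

Row 4 already contains {1, 6}.
Column 2 already contains {1, 6}.
Its 2×3 block (box 3) already contains {1, 5}.
Removing those from 1–6 leaves {2, 3, 4} as the candidates for row 4, column 2.

2,3,4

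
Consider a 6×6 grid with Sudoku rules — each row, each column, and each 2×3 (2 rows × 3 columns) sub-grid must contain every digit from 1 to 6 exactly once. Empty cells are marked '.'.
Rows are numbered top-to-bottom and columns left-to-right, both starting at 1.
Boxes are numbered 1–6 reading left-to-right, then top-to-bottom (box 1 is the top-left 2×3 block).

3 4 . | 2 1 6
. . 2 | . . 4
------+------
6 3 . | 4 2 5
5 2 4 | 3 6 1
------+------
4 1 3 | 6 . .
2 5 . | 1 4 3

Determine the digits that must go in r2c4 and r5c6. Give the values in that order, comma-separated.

For r2c4:
  Row 2 already contains {2, 4}.
  Column 4 already contains {1, 2, 3, 4, 6}.
  Its 2×3 block (box 2) already contains {1, 2, 4, 6}.
  The only value from 1–6 not eliminated is 5, so r2c4 = 5.
For r5c6:
  Row 5 already contains {1, 3, 4, 6}.
  Column 6 already contains {1, 3, 4, 5, 6}.
  Its 2×3 block (box 6) already contains {1, 3, 4, 6}.
  The only value from 1–6 not eliminated is 2, so r5c6 = 2.

5,2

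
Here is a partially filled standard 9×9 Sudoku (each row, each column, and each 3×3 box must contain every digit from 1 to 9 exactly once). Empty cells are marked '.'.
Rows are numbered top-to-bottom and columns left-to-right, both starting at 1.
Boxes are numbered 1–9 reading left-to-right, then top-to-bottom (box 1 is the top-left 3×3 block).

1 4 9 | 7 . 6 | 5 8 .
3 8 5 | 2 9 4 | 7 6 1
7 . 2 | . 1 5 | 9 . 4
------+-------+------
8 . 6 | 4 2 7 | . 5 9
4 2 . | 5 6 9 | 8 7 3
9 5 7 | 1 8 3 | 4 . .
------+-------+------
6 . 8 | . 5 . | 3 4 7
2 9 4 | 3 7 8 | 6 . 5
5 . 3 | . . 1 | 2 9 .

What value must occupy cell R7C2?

1

Row 7 already contains {3, 4, 5, 6, 7, 8}.
Column 2 already contains {2, 4, 5, 8, 9}.
Its 3×3 block (box 7) already contains {2, 3, 4, 5, 6, 8, 9}.
The only value from 1–9 not eliminated is 1, so R7C2 = 1.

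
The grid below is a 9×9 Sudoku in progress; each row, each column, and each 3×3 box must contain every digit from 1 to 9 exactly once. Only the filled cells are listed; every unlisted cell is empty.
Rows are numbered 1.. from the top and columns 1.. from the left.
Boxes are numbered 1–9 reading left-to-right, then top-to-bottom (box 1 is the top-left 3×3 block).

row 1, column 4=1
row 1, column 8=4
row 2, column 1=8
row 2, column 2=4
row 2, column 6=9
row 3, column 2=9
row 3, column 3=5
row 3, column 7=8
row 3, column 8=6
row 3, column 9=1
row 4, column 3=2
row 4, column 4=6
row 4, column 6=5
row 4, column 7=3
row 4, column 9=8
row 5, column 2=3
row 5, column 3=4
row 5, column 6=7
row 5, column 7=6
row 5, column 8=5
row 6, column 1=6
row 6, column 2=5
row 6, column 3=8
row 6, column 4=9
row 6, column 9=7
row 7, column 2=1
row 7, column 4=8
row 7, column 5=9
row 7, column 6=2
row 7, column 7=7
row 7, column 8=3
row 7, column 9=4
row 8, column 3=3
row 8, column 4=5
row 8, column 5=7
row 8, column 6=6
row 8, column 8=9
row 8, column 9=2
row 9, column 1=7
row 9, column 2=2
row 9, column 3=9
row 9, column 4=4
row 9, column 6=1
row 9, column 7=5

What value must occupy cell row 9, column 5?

Row 9 already contains {1, 2, 4, 5, 7, 9}.
Column 5 already contains {7, 9}.
Its 3×3 block (box 8) already contains {1, 2, 4, 5, 6, 7, 8, 9}.
The only value from 1–9 not eliminated is 3, so row 9, column 5 = 3.

3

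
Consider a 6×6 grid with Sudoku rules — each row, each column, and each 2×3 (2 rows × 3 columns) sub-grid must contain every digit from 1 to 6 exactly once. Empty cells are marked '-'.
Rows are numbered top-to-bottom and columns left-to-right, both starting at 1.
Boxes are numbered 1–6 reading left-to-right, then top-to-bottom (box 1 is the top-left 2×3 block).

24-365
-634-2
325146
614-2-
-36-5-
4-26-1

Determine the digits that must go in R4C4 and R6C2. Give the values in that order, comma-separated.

For R4C4:
  Row 4 already contains {1, 2, 4, 6}.
  Column 4 already contains {1, 3, 4, 6}.
  Its 2×3 block (box 4) already contains {1, 2, 4, 6}.
  The only value from 1–6 not eliminated is 5, so R4C4 = 5.
For R6C2:
  Row 6 already contains {1, 2, 4, 6}.
  Column 2 already contains {1, 2, 3, 4, 6}.
  Its 2×3 block (box 5) already contains {2, 3, 4, 6}.
  The only value from 1–6 not eliminated is 5, so R6C2 = 5.

5,5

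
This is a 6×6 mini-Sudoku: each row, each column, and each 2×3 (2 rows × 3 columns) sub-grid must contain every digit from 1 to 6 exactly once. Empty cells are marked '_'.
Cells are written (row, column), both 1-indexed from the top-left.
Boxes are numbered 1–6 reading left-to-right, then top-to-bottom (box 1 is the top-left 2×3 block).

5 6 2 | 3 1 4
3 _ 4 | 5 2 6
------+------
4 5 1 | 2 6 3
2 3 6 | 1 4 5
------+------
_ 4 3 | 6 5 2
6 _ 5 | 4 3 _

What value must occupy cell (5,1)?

Row 5 already contains {2, 3, 4, 5, 6}.
Column 1 already contains {2, 3, 4, 5, 6}.
Its 2×3 block (box 5) already contains {3, 4, 5, 6}.
The only value from 1–6 not eliminated is 1, so (5,1) = 1.

1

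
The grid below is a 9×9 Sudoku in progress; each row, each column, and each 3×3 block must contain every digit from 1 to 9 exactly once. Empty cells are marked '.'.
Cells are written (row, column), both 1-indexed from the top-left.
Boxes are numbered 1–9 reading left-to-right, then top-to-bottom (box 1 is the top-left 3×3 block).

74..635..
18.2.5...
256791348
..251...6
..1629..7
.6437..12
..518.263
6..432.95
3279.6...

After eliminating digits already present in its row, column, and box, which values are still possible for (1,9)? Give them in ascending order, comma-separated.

Row 1 already contains {3, 4, 5, 6, 7}.
Column 9 already contains {2, 3, 5, 6, 7, 8}.
Its 3×3 block (box 3) already contains {3, 4, 5, 8}.
Removing those from 1–9 leaves {1, 9} as the candidates for (1,9).

1,9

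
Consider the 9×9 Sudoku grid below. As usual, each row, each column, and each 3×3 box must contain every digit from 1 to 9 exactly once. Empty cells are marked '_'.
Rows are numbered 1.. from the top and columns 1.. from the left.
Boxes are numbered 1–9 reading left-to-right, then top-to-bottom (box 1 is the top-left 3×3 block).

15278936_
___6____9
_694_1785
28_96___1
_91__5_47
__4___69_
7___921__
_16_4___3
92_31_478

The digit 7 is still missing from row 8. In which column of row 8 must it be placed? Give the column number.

Consider where 7 can go in row 8.
row 8, column 1 is out (column 1 already has a 7).
row 8, column 4 is out (column 4 already has a 7).
row 8, column 7 is out (column 7 already has a 7).
row 8, column 8 is out (column 8 already has a 7).
So the only cell in row 8 that can hold 7 is row 8, column 6.
That is column 6.

6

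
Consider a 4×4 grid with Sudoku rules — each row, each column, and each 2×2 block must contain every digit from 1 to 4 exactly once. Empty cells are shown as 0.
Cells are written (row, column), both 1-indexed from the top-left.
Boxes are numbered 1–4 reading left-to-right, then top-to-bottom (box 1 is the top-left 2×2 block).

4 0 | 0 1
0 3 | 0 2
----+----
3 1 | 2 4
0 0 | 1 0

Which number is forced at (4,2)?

Cell (4,2) itself could take any of {2, 4} by direct elimination.
Consider where 4 can go in row 4.
(4,1) is out (column 1 already has a 4).
(4,4) is out (column 4 already has a 4).
So the only cell in row 4 that can hold 4 is (4,2).
Therefore (4,2) = 4.

4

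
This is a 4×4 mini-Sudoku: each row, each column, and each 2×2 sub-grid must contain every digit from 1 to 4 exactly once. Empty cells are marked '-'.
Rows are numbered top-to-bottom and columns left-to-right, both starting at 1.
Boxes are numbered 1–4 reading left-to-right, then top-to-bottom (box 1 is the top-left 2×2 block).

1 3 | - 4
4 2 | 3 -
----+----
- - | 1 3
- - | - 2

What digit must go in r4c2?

Cell r4c2 itself could take any of {1, 4} by direct elimination.
Consider where 1 can go in column 2.
r3c2 is out (row 3 already has a 1).
So the only cell in column 2 that can hold 1 is r4c2.
Therefore r4c2 = 1.

1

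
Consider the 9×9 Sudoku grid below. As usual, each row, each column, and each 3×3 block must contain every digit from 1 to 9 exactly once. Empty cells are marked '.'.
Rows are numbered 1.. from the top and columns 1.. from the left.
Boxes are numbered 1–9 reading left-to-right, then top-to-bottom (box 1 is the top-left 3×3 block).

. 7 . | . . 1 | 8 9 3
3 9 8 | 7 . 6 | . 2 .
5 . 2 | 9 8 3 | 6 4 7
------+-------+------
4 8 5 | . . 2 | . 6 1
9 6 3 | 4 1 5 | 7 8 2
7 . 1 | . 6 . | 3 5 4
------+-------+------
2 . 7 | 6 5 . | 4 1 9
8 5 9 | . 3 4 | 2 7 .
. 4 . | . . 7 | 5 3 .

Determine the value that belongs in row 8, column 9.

Row 8 already contains {2, 3, 4, 5, 7, 8, 9}.
Column 9 already contains {1, 2, 3, 4, 7, 9}.
Its 3×3 block (box 9) already contains {1, 2, 3, 4, 5, 7, 9}.
The only value from 1–9 not eliminated is 6, so row 8, column 9 = 6.

6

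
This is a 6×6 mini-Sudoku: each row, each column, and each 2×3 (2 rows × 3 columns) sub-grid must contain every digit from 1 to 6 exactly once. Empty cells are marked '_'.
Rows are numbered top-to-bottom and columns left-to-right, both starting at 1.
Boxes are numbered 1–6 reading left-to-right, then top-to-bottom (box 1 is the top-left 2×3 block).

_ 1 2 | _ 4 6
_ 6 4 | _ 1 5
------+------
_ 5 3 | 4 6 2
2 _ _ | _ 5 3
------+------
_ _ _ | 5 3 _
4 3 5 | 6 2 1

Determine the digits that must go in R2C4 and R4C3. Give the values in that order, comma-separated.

2,6

For R2C4:
  Consider where 2 can go in row 2.
  R2C1 is out (column 1 already has a 2).
  So the only cell in row 2 that can hold 2 is R2C4.
  So R2C4 = 2.
For R4C3:
  Consider where 6 can go in box 3.
  R3C1 is out (row 3 already has a 6).
  R4C2 is out (column 2 already has a 6).
  So the only cell in box 3 that can hold 6 is R4C3.
  So R4C3 = 6.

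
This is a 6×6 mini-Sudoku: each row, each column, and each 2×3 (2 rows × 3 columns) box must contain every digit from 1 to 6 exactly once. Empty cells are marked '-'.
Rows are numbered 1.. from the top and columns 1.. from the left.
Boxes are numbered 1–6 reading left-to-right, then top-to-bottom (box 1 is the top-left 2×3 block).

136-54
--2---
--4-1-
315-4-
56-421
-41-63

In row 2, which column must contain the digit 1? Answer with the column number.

4

Consider where 1 can go in row 2.
row 2, column 1 is out (column 1 already has a 1).
row 2, column 2 is out (column 2 already has a 1).
row 2, column 5 is out (column 5 already has a 1).
row 2, column 6 is out (column 6 already has a 1).
So the only cell in row 2 that can hold 1 is row 2, column 4.
That is column 4.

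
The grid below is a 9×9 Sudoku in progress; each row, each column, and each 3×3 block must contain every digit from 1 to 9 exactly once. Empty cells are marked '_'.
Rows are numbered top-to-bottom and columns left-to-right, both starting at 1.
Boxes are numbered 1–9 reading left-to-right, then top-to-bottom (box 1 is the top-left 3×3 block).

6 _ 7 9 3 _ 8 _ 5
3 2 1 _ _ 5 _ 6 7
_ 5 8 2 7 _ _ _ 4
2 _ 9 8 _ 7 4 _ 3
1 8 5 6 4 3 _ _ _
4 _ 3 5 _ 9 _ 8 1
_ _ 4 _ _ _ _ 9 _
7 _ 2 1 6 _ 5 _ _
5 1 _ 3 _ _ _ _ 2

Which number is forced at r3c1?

9

Row 3 already contains {2, 4, 5, 7, 8}.
Column 1 already contains {1, 2, 3, 4, 5, 6, 7}.
Its 3×3 block (box 1) already contains {1, 2, 3, 5, 6, 7, 8}.
The only value from 1–9 not eliminated is 9, so r3c1 = 9.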